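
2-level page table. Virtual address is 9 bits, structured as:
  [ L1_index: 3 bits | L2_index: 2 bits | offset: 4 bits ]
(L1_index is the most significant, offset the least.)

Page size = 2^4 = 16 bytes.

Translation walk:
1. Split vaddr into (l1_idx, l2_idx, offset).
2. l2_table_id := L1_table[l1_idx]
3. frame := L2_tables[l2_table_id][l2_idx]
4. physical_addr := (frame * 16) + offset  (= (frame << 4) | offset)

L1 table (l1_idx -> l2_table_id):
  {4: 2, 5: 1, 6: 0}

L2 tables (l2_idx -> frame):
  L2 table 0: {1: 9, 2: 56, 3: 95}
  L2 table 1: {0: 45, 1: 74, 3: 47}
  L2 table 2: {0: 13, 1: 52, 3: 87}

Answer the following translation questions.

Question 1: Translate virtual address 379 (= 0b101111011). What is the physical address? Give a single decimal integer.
Answer: 763

Derivation:
vaddr = 379 = 0b101111011
Split: l1_idx=5, l2_idx=3, offset=11
L1[5] = 1
L2[1][3] = 47
paddr = 47 * 16 + 11 = 763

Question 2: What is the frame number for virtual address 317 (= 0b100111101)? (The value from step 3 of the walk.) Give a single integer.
vaddr = 317: l1_idx=4, l2_idx=3
L1[4] = 2; L2[2][3] = 87

Answer: 87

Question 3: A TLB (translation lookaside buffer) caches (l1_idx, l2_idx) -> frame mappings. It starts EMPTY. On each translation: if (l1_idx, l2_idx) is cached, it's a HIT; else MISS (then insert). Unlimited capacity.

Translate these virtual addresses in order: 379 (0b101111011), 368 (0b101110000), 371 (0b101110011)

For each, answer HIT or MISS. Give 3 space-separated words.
Answer: MISS HIT HIT

Derivation:
vaddr=379: (5,3) not in TLB -> MISS, insert
vaddr=368: (5,3) in TLB -> HIT
vaddr=371: (5,3) in TLB -> HIT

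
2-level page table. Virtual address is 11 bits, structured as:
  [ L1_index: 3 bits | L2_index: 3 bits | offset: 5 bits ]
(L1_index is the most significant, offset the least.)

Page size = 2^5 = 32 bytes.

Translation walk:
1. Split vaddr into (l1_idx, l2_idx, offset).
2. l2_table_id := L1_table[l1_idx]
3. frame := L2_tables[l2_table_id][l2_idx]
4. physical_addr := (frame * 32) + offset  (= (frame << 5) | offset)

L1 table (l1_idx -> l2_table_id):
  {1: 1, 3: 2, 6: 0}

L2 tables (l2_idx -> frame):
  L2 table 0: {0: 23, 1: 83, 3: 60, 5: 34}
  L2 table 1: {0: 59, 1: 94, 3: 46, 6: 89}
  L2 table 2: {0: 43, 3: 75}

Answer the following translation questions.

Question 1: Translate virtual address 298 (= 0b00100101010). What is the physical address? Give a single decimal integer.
Answer: 3018

Derivation:
vaddr = 298 = 0b00100101010
Split: l1_idx=1, l2_idx=1, offset=10
L1[1] = 1
L2[1][1] = 94
paddr = 94 * 32 + 10 = 3018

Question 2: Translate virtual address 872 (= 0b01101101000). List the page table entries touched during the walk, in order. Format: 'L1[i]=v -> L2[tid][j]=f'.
Answer: L1[3]=2 -> L2[2][3]=75

Derivation:
vaddr = 872 = 0b01101101000
Split: l1_idx=3, l2_idx=3, offset=8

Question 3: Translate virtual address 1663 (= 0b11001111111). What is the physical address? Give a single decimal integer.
vaddr = 1663 = 0b11001111111
Split: l1_idx=6, l2_idx=3, offset=31
L1[6] = 0
L2[0][3] = 60
paddr = 60 * 32 + 31 = 1951

Answer: 1951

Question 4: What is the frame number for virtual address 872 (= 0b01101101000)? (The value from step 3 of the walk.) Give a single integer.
vaddr = 872: l1_idx=3, l2_idx=3
L1[3] = 2; L2[2][3] = 75

Answer: 75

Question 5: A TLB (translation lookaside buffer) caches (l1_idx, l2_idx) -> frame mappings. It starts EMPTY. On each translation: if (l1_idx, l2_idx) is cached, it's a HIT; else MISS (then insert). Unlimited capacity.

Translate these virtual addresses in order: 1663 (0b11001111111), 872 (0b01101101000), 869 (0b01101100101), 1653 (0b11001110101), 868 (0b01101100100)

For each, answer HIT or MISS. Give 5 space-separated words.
vaddr=1663: (6,3) not in TLB -> MISS, insert
vaddr=872: (3,3) not in TLB -> MISS, insert
vaddr=869: (3,3) in TLB -> HIT
vaddr=1653: (6,3) in TLB -> HIT
vaddr=868: (3,3) in TLB -> HIT

Answer: MISS MISS HIT HIT HIT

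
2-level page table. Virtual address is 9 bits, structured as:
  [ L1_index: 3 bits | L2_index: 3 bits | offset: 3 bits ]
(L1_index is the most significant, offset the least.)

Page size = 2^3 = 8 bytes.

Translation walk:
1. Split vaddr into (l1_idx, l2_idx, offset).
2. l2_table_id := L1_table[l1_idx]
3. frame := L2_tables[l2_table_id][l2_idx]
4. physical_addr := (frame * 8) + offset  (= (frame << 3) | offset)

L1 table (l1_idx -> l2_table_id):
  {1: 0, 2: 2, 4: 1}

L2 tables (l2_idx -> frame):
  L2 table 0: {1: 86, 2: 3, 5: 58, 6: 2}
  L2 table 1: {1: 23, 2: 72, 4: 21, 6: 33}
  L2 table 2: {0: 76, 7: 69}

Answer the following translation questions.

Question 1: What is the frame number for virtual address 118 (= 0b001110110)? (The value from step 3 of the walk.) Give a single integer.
vaddr = 118: l1_idx=1, l2_idx=6
L1[1] = 0; L2[0][6] = 2

Answer: 2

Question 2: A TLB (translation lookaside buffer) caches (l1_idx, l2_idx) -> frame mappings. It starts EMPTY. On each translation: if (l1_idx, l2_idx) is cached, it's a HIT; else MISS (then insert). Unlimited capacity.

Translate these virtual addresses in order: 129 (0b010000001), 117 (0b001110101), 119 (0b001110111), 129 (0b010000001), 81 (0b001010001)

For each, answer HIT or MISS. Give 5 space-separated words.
vaddr=129: (2,0) not in TLB -> MISS, insert
vaddr=117: (1,6) not in TLB -> MISS, insert
vaddr=119: (1,6) in TLB -> HIT
vaddr=129: (2,0) in TLB -> HIT
vaddr=81: (1,2) not in TLB -> MISS, insert

Answer: MISS MISS HIT HIT MISS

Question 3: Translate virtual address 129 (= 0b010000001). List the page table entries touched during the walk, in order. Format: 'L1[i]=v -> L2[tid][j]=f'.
vaddr = 129 = 0b010000001
Split: l1_idx=2, l2_idx=0, offset=1

Answer: L1[2]=2 -> L2[2][0]=76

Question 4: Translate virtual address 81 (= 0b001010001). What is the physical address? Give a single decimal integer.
vaddr = 81 = 0b001010001
Split: l1_idx=1, l2_idx=2, offset=1
L1[1] = 0
L2[0][2] = 3
paddr = 3 * 8 + 1 = 25

Answer: 25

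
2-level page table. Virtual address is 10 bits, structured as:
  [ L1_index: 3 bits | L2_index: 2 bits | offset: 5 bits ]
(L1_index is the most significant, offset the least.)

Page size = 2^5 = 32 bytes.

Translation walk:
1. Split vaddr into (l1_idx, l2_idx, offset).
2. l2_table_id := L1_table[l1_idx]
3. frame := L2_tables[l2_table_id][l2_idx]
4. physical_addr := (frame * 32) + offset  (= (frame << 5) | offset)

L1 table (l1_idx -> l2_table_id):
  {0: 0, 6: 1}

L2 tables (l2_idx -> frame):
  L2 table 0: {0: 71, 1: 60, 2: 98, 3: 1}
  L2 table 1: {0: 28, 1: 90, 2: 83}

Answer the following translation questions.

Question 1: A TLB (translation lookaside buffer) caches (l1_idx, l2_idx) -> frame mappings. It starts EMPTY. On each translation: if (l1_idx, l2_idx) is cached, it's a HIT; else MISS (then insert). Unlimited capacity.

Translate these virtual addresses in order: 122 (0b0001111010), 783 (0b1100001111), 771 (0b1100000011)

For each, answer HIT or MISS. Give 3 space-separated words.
vaddr=122: (0,3) not in TLB -> MISS, insert
vaddr=783: (6,0) not in TLB -> MISS, insert
vaddr=771: (6,0) in TLB -> HIT

Answer: MISS MISS HIT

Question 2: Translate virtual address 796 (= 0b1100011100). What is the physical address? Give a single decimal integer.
Answer: 924

Derivation:
vaddr = 796 = 0b1100011100
Split: l1_idx=6, l2_idx=0, offset=28
L1[6] = 1
L2[1][0] = 28
paddr = 28 * 32 + 28 = 924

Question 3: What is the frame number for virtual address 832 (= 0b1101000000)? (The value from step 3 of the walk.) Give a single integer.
vaddr = 832: l1_idx=6, l2_idx=2
L1[6] = 1; L2[1][2] = 83

Answer: 83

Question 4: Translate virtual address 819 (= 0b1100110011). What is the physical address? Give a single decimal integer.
Answer: 2899

Derivation:
vaddr = 819 = 0b1100110011
Split: l1_idx=6, l2_idx=1, offset=19
L1[6] = 1
L2[1][1] = 90
paddr = 90 * 32 + 19 = 2899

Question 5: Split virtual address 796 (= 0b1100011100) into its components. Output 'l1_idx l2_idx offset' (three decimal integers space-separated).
vaddr = 796 = 0b1100011100
  top 3 bits -> l1_idx = 6
  next 2 bits -> l2_idx = 0
  bottom 5 bits -> offset = 28

Answer: 6 0 28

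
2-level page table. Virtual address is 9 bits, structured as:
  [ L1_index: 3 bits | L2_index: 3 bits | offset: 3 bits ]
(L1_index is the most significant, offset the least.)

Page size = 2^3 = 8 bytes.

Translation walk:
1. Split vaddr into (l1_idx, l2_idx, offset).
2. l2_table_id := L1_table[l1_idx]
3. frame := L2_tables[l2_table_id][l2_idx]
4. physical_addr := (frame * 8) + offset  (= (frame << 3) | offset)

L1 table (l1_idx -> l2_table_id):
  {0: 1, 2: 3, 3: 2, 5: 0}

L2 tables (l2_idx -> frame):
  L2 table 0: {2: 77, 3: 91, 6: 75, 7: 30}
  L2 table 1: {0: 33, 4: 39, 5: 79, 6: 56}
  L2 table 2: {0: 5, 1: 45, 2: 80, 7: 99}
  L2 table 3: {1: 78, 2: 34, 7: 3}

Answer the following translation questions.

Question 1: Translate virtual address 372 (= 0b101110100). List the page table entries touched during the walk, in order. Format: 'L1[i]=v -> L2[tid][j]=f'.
vaddr = 372 = 0b101110100
Split: l1_idx=5, l2_idx=6, offset=4

Answer: L1[5]=0 -> L2[0][6]=75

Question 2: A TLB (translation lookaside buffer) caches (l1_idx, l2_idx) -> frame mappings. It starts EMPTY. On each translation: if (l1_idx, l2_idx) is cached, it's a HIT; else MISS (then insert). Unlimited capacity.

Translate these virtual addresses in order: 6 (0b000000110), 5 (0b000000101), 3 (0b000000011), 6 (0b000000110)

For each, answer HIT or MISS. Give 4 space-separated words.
Answer: MISS HIT HIT HIT

Derivation:
vaddr=6: (0,0) not in TLB -> MISS, insert
vaddr=5: (0,0) in TLB -> HIT
vaddr=3: (0,0) in TLB -> HIT
vaddr=6: (0,0) in TLB -> HIT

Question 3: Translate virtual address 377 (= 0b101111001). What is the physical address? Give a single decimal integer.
vaddr = 377 = 0b101111001
Split: l1_idx=5, l2_idx=7, offset=1
L1[5] = 0
L2[0][7] = 30
paddr = 30 * 8 + 1 = 241

Answer: 241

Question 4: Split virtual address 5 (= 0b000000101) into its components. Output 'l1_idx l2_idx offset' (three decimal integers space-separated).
vaddr = 5 = 0b000000101
  top 3 bits -> l1_idx = 0
  next 3 bits -> l2_idx = 0
  bottom 3 bits -> offset = 5

Answer: 0 0 5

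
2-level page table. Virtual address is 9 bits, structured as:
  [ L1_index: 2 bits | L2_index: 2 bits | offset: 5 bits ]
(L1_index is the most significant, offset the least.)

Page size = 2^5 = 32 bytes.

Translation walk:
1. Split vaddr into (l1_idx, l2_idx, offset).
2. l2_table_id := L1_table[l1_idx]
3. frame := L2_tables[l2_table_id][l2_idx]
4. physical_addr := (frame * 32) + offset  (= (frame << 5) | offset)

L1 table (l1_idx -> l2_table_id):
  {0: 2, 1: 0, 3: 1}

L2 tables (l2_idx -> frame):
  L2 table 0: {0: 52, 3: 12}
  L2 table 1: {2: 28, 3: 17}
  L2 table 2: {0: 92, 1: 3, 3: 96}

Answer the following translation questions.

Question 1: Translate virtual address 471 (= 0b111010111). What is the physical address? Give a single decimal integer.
vaddr = 471 = 0b111010111
Split: l1_idx=3, l2_idx=2, offset=23
L1[3] = 1
L2[1][2] = 28
paddr = 28 * 32 + 23 = 919

Answer: 919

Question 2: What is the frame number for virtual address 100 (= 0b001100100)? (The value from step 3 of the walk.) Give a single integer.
Answer: 96

Derivation:
vaddr = 100: l1_idx=0, l2_idx=3
L1[0] = 2; L2[2][3] = 96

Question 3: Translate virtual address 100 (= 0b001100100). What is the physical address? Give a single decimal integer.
Answer: 3076

Derivation:
vaddr = 100 = 0b001100100
Split: l1_idx=0, l2_idx=3, offset=4
L1[0] = 2
L2[2][3] = 96
paddr = 96 * 32 + 4 = 3076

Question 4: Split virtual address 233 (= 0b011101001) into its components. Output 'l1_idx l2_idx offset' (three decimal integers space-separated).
vaddr = 233 = 0b011101001
  top 2 bits -> l1_idx = 1
  next 2 bits -> l2_idx = 3
  bottom 5 bits -> offset = 9

Answer: 1 3 9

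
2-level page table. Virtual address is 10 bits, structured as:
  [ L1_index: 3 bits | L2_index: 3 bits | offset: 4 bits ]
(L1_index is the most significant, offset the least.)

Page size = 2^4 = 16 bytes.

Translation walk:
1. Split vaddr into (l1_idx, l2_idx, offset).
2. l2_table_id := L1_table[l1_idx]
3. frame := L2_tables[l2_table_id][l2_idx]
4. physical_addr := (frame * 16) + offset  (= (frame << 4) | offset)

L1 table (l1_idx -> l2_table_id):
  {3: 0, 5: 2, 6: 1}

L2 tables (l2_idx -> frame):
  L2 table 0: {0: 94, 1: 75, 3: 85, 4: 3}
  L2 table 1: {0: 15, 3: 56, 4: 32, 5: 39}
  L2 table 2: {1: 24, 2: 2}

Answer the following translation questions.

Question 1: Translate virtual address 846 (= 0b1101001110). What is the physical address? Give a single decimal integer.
vaddr = 846 = 0b1101001110
Split: l1_idx=6, l2_idx=4, offset=14
L1[6] = 1
L2[1][4] = 32
paddr = 32 * 16 + 14 = 526

Answer: 526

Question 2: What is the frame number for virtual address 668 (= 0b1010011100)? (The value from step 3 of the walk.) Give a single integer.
vaddr = 668: l1_idx=5, l2_idx=1
L1[5] = 2; L2[2][1] = 24

Answer: 24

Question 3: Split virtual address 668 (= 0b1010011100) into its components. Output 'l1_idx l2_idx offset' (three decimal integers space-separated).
Answer: 5 1 12

Derivation:
vaddr = 668 = 0b1010011100
  top 3 bits -> l1_idx = 5
  next 3 bits -> l2_idx = 1
  bottom 4 bits -> offset = 12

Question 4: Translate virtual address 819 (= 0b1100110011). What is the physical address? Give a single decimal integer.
Answer: 899

Derivation:
vaddr = 819 = 0b1100110011
Split: l1_idx=6, l2_idx=3, offset=3
L1[6] = 1
L2[1][3] = 56
paddr = 56 * 16 + 3 = 899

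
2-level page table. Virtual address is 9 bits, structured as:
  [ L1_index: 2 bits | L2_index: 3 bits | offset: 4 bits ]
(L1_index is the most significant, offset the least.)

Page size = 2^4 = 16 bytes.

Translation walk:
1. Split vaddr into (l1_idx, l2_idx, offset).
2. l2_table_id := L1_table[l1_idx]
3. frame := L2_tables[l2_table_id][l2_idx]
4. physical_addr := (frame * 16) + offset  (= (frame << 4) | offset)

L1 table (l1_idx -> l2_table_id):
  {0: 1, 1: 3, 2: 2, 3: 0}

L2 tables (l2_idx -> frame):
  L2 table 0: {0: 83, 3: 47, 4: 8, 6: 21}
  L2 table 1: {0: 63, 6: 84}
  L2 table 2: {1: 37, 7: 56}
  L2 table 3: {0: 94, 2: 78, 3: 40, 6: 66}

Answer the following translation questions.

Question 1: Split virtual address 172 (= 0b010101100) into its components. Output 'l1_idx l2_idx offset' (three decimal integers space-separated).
Answer: 1 2 12

Derivation:
vaddr = 172 = 0b010101100
  top 2 bits -> l1_idx = 1
  next 3 bits -> l2_idx = 2
  bottom 4 bits -> offset = 12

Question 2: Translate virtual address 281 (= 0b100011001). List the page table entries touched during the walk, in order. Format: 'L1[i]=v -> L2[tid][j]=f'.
Answer: L1[2]=2 -> L2[2][1]=37

Derivation:
vaddr = 281 = 0b100011001
Split: l1_idx=2, l2_idx=1, offset=9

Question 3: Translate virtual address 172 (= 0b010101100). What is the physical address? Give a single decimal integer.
Answer: 1260

Derivation:
vaddr = 172 = 0b010101100
Split: l1_idx=1, l2_idx=2, offset=12
L1[1] = 3
L2[3][2] = 78
paddr = 78 * 16 + 12 = 1260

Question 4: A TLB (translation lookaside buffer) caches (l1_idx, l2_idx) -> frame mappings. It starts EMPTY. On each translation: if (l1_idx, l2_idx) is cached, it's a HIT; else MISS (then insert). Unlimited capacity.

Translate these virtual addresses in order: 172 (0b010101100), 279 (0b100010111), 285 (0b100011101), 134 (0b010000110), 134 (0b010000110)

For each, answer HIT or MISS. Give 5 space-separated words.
Answer: MISS MISS HIT MISS HIT

Derivation:
vaddr=172: (1,2) not in TLB -> MISS, insert
vaddr=279: (2,1) not in TLB -> MISS, insert
vaddr=285: (2,1) in TLB -> HIT
vaddr=134: (1,0) not in TLB -> MISS, insert
vaddr=134: (1,0) in TLB -> HIT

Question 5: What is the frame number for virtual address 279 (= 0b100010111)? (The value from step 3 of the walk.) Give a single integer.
vaddr = 279: l1_idx=2, l2_idx=1
L1[2] = 2; L2[2][1] = 37

Answer: 37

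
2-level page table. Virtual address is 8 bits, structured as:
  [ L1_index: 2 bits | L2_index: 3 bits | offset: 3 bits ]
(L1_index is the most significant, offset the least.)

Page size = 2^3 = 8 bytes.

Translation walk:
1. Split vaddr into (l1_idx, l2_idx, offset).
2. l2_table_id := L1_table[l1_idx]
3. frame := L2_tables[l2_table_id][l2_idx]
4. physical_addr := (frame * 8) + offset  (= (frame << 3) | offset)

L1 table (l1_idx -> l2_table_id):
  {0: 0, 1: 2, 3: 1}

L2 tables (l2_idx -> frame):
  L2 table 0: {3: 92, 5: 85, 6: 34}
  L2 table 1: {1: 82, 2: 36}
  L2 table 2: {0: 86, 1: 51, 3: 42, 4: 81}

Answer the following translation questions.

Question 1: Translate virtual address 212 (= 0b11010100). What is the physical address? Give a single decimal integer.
vaddr = 212 = 0b11010100
Split: l1_idx=3, l2_idx=2, offset=4
L1[3] = 1
L2[1][2] = 36
paddr = 36 * 8 + 4 = 292

Answer: 292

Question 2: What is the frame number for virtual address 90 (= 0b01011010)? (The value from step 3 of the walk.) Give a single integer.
vaddr = 90: l1_idx=1, l2_idx=3
L1[1] = 2; L2[2][3] = 42

Answer: 42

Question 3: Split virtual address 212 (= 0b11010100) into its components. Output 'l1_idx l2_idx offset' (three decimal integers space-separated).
vaddr = 212 = 0b11010100
  top 2 bits -> l1_idx = 3
  next 3 bits -> l2_idx = 2
  bottom 3 bits -> offset = 4

Answer: 3 2 4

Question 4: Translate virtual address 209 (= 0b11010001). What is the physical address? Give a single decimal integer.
vaddr = 209 = 0b11010001
Split: l1_idx=3, l2_idx=2, offset=1
L1[3] = 1
L2[1][2] = 36
paddr = 36 * 8 + 1 = 289

Answer: 289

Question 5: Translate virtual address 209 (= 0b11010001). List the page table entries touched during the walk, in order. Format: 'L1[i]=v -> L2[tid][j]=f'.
Answer: L1[3]=1 -> L2[1][2]=36

Derivation:
vaddr = 209 = 0b11010001
Split: l1_idx=3, l2_idx=2, offset=1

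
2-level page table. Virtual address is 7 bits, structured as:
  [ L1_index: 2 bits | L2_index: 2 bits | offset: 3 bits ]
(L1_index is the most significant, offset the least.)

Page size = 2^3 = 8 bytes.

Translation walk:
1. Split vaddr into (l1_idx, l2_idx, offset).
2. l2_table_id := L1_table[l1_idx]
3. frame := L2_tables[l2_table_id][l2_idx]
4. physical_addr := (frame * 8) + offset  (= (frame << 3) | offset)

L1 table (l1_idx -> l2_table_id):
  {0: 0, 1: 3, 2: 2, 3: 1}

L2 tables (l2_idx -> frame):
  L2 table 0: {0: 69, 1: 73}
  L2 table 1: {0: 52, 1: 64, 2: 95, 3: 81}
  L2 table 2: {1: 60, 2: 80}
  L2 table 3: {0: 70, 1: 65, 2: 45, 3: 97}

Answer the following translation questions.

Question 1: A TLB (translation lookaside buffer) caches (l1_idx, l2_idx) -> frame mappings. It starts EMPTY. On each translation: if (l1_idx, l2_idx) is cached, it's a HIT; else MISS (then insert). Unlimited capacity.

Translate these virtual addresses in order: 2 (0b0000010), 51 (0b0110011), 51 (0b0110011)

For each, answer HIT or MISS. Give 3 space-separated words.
vaddr=2: (0,0) not in TLB -> MISS, insert
vaddr=51: (1,2) not in TLB -> MISS, insert
vaddr=51: (1,2) in TLB -> HIT

Answer: MISS MISS HIT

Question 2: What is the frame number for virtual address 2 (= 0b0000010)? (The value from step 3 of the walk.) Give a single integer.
Answer: 69

Derivation:
vaddr = 2: l1_idx=0, l2_idx=0
L1[0] = 0; L2[0][0] = 69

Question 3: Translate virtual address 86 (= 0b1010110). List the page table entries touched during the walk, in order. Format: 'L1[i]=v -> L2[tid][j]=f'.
Answer: L1[2]=2 -> L2[2][2]=80

Derivation:
vaddr = 86 = 0b1010110
Split: l1_idx=2, l2_idx=2, offset=6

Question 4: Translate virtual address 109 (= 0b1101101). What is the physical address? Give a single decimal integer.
vaddr = 109 = 0b1101101
Split: l1_idx=3, l2_idx=1, offset=5
L1[3] = 1
L2[1][1] = 64
paddr = 64 * 8 + 5 = 517

Answer: 517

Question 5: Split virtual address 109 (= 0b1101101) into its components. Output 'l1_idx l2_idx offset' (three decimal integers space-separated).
vaddr = 109 = 0b1101101
  top 2 bits -> l1_idx = 3
  next 2 bits -> l2_idx = 1
  bottom 3 bits -> offset = 5

Answer: 3 1 5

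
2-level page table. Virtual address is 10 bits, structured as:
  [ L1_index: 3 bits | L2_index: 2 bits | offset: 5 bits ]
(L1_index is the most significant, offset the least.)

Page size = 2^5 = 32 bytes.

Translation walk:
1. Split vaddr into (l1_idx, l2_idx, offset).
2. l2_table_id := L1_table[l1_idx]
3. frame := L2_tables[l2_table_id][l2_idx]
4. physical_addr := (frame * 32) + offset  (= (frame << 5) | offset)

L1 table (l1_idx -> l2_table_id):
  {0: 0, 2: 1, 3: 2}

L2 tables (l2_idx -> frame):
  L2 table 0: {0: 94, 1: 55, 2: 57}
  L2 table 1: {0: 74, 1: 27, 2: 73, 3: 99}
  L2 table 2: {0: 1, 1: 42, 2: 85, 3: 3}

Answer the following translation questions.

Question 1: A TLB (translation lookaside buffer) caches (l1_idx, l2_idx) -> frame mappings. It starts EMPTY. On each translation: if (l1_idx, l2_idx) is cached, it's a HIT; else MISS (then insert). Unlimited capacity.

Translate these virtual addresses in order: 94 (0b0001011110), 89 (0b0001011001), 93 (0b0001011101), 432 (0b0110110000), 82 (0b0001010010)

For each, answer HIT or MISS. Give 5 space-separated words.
Answer: MISS HIT HIT MISS HIT

Derivation:
vaddr=94: (0,2) not in TLB -> MISS, insert
vaddr=89: (0,2) in TLB -> HIT
vaddr=93: (0,2) in TLB -> HIT
vaddr=432: (3,1) not in TLB -> MISS, insert
vaddr=82: (0,2) in TLB -> HIT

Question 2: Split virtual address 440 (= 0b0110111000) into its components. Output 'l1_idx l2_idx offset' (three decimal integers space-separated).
Answer: 3 1 24

Derivation:
vaddr = 440 = 0b0110111000
  top 3 bits -> l1_idx = 3
  next 2 bits -> l2_idx = 1
  bottom 5 bits -> offset = 24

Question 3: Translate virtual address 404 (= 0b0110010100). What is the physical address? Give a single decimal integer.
Answer: 52

Derivation:
vaddr = 404 = 0b0110010100
Split: l1_idx=3, l2_idx=0, offset=20
L1[3] = 2
L2[2][0] = 1
paddr = 1 * 32 + 20 = 52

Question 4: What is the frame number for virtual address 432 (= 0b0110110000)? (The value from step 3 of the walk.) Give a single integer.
Answer: 42

Derivation:
vaddr = 432: l1_idx=3, l2_idx=1
L1[3] = 2; L2[2][1] = 42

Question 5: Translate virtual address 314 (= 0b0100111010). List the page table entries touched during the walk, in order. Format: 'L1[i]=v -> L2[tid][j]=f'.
vaddr = 314 = 0b0100111010
Split: l1_idx=2, l2_idx=1, offset=26

Answer: L1[2]=1 -> L2[1][1]=27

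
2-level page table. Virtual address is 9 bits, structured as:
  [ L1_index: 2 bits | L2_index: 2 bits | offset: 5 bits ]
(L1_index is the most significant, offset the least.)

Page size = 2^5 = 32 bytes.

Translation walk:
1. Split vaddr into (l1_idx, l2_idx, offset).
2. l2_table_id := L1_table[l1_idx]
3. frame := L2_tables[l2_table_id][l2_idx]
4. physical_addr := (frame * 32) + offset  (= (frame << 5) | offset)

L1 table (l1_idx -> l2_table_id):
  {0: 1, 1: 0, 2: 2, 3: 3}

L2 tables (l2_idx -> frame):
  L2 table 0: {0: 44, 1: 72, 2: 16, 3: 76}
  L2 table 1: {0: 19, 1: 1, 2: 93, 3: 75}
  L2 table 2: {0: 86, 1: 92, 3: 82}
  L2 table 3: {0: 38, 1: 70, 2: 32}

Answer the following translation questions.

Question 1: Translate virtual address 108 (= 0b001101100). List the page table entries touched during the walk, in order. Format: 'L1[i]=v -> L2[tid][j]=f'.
vaddr = 108 = 0b001101100
Split: l1_idx=0, l2_idx=3, offset=12

Answer: L1[0]=1 -> L2[1][3]=75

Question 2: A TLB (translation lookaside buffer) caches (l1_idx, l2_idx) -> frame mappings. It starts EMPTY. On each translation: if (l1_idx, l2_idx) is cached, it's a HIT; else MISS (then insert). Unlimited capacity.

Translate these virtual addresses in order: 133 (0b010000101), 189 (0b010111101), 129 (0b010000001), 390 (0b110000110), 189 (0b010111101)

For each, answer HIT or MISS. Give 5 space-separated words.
Answer: MISS MISS HIT MISS HIT

Derivation:
vaddr=133: (1,0) not in TLB -> MISS, insert
vaddr=189: (1,1) not in TLB -> MISS, insert
vaddr=129: (1,0) in TLB -> HIT
vaddr=390: (3,0) not in TLB -> MISS, insert
vaddr=189: (1,1) in TLB -> HIT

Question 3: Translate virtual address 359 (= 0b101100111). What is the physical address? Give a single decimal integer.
vaddr = 359 = 0b101100111
Split: l1_idx=2, l2_idx=3, offset=7
L1[2] = 2
L2[2][3] = 82
paddr = 82 * 32 + 7 = 2631

Answer: 2631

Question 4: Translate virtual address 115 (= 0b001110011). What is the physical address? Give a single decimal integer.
Answer: 2419

Derivation:
vaddr = 115 = 0b001110011
Split: l1_idx=0, l2_idx=3, offset=19
L1[0] = 1
L2[1][3] = 75
paddr = 75 * 32 + 19 = 2419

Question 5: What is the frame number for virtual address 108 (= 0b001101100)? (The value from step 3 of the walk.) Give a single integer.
Answer: 75

Derivation:
vaddr = 108: l1_idx=0, l2_idx=3
L1[0] = 1; L2[1][3] = 75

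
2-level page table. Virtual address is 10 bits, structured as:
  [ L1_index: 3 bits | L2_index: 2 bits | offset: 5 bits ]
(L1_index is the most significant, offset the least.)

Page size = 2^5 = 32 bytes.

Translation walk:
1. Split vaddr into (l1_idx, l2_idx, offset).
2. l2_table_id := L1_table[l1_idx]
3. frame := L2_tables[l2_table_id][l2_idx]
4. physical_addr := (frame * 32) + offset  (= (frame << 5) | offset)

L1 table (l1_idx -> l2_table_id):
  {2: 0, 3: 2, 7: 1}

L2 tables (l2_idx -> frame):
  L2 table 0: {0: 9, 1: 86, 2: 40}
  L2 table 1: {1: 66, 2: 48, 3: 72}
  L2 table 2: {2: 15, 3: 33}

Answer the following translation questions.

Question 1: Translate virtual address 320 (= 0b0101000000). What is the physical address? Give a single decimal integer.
vaddr = 320 = 0b0101000000
Split: l1_idx=2, l2_idx=2, offset=0
L1[2] = 0
L2[0][2] = 40
paddr = 40 * 32 + 0 = 1280

Answer: 1280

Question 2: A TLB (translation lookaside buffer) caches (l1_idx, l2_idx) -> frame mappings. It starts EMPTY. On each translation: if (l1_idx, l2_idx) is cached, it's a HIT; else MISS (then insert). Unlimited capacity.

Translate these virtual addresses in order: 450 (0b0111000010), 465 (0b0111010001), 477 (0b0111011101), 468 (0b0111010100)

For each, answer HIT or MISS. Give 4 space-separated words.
vaddr=450: (3,2) not in TLB -> MISS, insert
vaddr=465: (3,2) in TLB -> HIT
vaddr=477: (3,2) in TLB -> HIT
vaddr=468: (3,2) in TLB -> HIT

Answer: MISS HIT HIT HIT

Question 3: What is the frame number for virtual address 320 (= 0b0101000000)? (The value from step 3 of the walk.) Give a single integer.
Answer: 40

Derivation:
vaddr = 320: l1_idx=2, l2_idx=2
L1[2] = 0; L2[0][2] = 40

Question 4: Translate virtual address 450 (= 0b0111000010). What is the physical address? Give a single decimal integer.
Answer: 482

Derivation:
vaddr = 450 = 0b0111000010
Split: l1_idx=3, l2_idx=2, offset=2
L1[3] = 2
L2[2][2] = 15
paddr = 15 * 32 + 2 = 482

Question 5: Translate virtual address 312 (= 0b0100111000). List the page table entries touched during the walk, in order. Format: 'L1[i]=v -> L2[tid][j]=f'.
Answer: L1[2]=0 -> L2[0][1]=86

Derivation:
vaddr = 312 = 0b0100111000
Split: l1_idx=2, l2_idx=1, offset=24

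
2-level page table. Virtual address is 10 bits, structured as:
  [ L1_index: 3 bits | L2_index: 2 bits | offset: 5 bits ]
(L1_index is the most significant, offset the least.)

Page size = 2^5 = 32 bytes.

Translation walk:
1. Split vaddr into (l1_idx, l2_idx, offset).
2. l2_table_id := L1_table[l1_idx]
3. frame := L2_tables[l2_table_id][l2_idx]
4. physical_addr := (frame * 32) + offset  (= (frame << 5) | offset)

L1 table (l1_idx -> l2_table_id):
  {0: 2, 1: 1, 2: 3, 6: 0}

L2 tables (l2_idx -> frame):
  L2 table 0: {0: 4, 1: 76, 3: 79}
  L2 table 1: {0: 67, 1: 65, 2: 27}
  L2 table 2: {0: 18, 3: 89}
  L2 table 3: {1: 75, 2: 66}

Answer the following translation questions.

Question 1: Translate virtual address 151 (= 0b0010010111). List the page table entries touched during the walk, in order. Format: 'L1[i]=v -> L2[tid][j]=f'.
Answer: L1[1]=1 -> L2[1][0]=67

Derivation:
vaddr = 151 = 0b0010010111
Split: l1_idx=1, l2_idx=0, offset=23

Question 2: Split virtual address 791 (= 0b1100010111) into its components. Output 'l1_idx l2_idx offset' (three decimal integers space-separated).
Answer: 6 0 23

Derivation:
vaddr = 791 = 0b1100010111
  top 3 bits -> l1_idx = 6
  next 2 bits -> l2_idx = 0
  bottom 5 bits -> offset = 23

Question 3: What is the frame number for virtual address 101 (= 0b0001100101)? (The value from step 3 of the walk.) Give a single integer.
Answer: 89

Derivation:
vaddr = 101: l1_idx=0, l2_idx=3
L1[0] = 2; L2[2][3] = 89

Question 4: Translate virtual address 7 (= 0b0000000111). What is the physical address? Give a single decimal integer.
Answer: 583

Derivation:
vaddr = 7 = 0b0000000111
Split: l1_idx=0, l2_idx=0, offset=7
L1[0] = 2
L2[2][0] = 18
paddr = 18 * 32 + 7 = 583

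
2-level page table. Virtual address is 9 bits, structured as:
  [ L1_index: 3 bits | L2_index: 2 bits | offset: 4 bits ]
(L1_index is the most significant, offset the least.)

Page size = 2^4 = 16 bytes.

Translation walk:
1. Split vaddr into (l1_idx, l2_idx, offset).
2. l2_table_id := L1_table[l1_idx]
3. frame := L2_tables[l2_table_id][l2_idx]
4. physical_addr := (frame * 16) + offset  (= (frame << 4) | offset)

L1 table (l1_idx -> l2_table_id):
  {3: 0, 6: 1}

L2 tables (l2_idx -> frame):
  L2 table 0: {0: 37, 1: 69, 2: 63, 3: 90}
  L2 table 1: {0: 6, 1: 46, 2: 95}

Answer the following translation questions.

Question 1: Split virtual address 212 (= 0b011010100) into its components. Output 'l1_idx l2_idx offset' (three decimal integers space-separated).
Answer: 3 1 4

Derivation:
vaddr = 212 = 0b011010100
  top 3 bits -> l1_idx = 3
  next 2 bits -> l2_idx = 1
  bottom 4 bits -> offset = 4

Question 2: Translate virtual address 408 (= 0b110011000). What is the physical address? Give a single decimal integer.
vaddr = 408 = 0b110011000
Split: l1_idx=6, l2_idx=1, offset=8
L1[6] = 1
L2[1][1] = 46
paddr = 46 * 16 + 8 = 744

Answer: 744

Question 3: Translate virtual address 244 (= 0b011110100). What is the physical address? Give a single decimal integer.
Answer: 1444

Derivation:
vaddr = 244 = 0b011110100
Split: l1_idx=3, l2_idx=3, offset=4
L1[3] = 0
L2[0][3] = 90
paddr = 90 * 16 + 4 = 1444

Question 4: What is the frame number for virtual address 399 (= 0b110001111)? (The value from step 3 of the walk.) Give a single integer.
Answer: 6

Derivation:
vaddr = 399: l1_idx=6, l2_idx=0
L1[6] = 1; L2[1][0] = 6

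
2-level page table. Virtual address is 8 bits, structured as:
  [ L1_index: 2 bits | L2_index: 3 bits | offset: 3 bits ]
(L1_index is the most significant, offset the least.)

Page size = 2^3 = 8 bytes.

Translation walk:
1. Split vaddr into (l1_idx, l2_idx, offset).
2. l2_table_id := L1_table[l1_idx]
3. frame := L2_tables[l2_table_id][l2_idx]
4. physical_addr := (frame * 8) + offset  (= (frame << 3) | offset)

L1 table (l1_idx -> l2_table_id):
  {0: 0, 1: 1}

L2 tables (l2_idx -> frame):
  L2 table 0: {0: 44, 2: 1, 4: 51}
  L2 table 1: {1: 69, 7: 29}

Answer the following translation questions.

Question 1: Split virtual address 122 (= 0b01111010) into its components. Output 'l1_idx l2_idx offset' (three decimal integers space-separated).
Answer: 1 7 2

Derivation:
vaddr = 122 = 0b01111010
  top 2 bits -> l1_idx = 1
  next 3 bits -> l2_idx = 7
  bottom 3 bits -> offset = 2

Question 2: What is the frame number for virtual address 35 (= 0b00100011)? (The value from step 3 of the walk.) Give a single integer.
vaddr = 35: l1_idx=0, l2_idx=4
L1[0] = 0; L2[0][4] = 51

Answer: 51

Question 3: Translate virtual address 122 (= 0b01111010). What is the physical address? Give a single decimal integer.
Answer: 234

Derivation:
vaddr = 122 = 0b01111010
Split: l1_idx=1, l2_idx=7, offset=2
L1[1] = 1
L2[1][7] = 29
paddr = 29 * 8 + 2 = 234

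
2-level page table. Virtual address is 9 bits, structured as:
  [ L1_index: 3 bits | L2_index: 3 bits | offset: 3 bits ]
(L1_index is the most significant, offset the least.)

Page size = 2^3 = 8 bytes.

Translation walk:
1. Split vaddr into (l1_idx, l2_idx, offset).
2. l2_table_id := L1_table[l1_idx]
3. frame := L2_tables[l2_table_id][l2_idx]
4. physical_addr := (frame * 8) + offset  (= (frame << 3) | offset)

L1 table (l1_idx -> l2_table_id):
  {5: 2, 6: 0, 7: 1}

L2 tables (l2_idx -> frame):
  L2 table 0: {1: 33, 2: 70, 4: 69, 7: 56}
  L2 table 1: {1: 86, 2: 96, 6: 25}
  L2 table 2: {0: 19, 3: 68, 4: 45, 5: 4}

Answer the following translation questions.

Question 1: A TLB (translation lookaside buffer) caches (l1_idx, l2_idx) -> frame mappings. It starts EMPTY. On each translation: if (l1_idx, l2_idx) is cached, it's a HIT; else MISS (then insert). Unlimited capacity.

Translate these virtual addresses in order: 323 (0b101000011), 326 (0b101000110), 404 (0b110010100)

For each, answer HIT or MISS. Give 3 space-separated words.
vaddr=323: (5,0) not in TLB -> MISS, insert
vaddr=326: (5,0) in TLB -> HIT
vaddr=404: (6,2) not in TLB -> MISS, insert

Answer: MISS HIT MISS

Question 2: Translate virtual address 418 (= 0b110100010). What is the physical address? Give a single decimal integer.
vaddr = 418 = 0b110100010
Split: l1_idx=6, l2_idx=4, offset=2
L1[6] = 0
L2[0][4] = 69
paddr = 69 * 8 + 2 = 554

Answer: 554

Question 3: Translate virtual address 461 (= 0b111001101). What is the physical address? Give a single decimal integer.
Answer: 693

Derivation:
vaddr = 461 = 0b111001101
Split: l1_idx=7, l2_idx=1, offset=5
L1[7] = 1
L2[1][1] = 86
paddr = 86 * 8 + 5 = 693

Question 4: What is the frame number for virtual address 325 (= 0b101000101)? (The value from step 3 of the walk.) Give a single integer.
Answer: 19

Derivation:
vaddr = 325: l1_idx=5, l2_idx=0
L1[5] = 2; L2[2][0] = 19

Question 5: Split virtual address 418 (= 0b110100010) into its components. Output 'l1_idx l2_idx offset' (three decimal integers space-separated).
Answer: 6 4 2

Derivation:
vaddr = 418 = 0b110100010
  top 3 bits -> l1_idx = 6
  next 3 bits -> l2_idx = 4
  bottom 3 bits -> offset = 2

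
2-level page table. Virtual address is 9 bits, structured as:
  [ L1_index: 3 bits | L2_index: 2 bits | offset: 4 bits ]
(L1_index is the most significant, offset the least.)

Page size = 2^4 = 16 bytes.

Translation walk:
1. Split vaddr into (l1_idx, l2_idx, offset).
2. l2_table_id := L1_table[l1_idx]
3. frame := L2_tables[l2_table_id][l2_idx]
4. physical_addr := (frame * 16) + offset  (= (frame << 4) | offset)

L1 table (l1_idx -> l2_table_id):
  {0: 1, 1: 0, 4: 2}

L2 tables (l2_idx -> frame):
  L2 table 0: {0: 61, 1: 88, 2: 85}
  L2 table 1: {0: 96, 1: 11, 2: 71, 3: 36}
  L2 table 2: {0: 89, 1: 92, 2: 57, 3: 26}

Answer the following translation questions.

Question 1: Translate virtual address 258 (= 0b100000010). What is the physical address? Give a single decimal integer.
vaddr = 258 = 0b100000010
Split: l1_idx=4, l2_idx=0, offset=2
L1[4] = 2
L2[2][0] = 89
paddr = 89 * 16 + 2 = 1426

Answer: 1426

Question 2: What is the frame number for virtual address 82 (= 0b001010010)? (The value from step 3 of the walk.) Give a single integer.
Answer: 88

Derivation:
vaddr = 82: l1_idx=1, l2_idx=1
L1[1] = 0; L2[0][1] = 88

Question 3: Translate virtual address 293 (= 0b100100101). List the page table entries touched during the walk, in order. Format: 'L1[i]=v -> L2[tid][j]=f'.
Answer: L1[4]=2 -> L2[2][2]=57

Derivation:
vaddr = 293 = 0b100100101
Split: l1_idx=4, l2_idx=2, offset=5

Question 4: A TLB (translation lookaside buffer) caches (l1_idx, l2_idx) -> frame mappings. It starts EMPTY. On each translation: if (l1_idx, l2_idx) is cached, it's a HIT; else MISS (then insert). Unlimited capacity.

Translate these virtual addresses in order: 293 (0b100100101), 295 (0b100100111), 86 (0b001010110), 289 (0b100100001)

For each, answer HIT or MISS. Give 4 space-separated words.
vaddr=293: (4,2) not in TLB -> MISS, insert
vaddr=295: (4,2) in TLB -> HIT
vaddr=86: (1,1) not in TLB -> MISS, insert
vaddr=289: (4,2) in TLB -> HIT

Answer: MISS HIT MISS HIT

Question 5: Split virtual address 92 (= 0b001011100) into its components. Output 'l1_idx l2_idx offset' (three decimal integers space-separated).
vaddr = 92 = 0b001011100
  top 3 bits -> l1_idx = 1
  next 2 bits -> l2_idx = 1
  bottom 4 bits -> offset = 12

Answer: 1 1 12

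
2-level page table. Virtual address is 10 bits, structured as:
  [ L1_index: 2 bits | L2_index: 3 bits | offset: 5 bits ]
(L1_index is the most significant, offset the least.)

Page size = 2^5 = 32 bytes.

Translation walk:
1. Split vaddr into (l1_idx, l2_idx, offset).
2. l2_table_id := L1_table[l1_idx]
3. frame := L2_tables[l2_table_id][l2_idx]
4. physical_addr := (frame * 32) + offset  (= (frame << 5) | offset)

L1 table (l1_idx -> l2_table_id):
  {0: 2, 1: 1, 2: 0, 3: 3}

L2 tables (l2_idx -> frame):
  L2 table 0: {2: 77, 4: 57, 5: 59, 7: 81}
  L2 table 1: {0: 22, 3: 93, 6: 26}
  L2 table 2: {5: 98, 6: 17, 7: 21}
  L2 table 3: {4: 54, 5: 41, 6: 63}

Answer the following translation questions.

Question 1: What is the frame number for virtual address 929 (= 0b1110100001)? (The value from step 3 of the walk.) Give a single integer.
Answer: 41

Derivation:
vaddr = 929: l1_idx=3, l2_idx=5
L1[3] = 3; L2[3][5] = 41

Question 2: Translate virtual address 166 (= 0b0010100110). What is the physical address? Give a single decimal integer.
vaddr = 166 = 0b0010100110
Split: l1_idx=0, l2_idx=5, offset=6
L1[0] = 2
L2[2][5] = 98
paddr = 98 * 32 + 6 = 3142

Answer: 3142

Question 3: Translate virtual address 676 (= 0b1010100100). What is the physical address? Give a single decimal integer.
vaddr = 676 = 0b1010100100
Split: l1_idx=2, l2_idx=5, offset=4
L1[2] = 0
L2[0][5] = 59
paddr = 59 * 32 + 4 = 1892

Answer: 1892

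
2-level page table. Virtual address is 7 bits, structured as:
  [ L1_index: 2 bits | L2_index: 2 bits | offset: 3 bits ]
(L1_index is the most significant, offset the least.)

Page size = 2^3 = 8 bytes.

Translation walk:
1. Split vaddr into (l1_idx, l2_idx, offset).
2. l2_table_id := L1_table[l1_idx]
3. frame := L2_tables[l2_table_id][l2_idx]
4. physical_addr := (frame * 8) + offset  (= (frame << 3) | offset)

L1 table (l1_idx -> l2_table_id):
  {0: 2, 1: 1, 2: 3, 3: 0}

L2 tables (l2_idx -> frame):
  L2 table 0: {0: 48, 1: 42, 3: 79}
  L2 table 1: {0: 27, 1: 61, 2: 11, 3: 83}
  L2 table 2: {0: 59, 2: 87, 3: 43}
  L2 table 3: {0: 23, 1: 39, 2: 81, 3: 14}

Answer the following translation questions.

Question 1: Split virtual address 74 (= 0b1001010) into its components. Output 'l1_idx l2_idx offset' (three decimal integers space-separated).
vaddr = 74 = 0b1001010
  top 2 bits -> l1_idx = 2
  next 2 bits -> l2_idx = 1
  bottom 3 bits -> offset = 2

Answer: 2 1 2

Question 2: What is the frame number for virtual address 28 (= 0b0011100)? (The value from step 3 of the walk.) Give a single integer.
vaddr = 28: l1_idx=0, l2_idx=3
L1[0] = 2; L2[2][3] = 43

Answer: 43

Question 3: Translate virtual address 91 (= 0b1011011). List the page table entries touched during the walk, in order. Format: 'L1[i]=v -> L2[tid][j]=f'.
vaddr = 91 = 0b1011011
Split: l1_idx=2, l2_idx=3, offset=3

Answer: L1[2]=3 -> L2[3][3]=14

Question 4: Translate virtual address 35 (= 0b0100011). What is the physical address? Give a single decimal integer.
vaddr = 35 = 0b0100011
Split: l1_idx=1, l2_idx=0, offset=3
L1[1] = 1
L2[1][0] = 27
paddr = 27 * 8 + 3 = 219

Answer: 219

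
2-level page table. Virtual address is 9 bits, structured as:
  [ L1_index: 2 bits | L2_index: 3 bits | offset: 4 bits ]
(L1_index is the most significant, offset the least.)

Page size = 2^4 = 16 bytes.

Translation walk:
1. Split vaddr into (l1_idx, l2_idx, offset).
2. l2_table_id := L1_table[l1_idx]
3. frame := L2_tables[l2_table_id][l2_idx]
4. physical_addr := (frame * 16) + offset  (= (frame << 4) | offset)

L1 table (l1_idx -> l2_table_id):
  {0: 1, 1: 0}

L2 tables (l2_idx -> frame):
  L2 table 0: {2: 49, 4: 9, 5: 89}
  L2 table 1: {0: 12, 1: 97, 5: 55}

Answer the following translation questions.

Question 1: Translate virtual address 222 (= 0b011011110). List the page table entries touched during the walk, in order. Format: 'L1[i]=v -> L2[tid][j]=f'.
vaddr = 222 = 0b011011110
Split: l1_idx=1, l2_idx=5, offset=14

Answer: L1[1]=0 -> L2[0][5]=89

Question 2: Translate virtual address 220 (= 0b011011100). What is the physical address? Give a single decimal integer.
Answer: 1436

Derivation:
vaddr = 220 = 0b011011100
Split: l1_idx=1, l2_idx=5, offset=12
L1[1] = 0
L2[0][5] = 89
paddr = 89 * 16 + 12 = 1436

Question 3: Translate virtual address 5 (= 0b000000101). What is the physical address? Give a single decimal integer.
vaddr = 5 = 0b000000101
Split: l1_idx=0, l2_idx=0, offset=5
L1[0] = 1
L2[1][0] = 12
paddr = 12 * 16 + 5 = 197

Answer: 197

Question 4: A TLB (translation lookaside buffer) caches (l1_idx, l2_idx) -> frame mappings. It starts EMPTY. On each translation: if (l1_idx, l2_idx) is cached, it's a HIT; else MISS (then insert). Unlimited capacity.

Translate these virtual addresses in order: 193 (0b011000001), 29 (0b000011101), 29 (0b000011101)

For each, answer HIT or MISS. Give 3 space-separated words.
vaddr=193: (1,4) not in TLB -> MISS, insert
vaddr=29: (0,1) not in TLB -> MISS, insert
vaddr=29: (0,1) in TLB -> HIT

Answer: MISS MISS HIT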